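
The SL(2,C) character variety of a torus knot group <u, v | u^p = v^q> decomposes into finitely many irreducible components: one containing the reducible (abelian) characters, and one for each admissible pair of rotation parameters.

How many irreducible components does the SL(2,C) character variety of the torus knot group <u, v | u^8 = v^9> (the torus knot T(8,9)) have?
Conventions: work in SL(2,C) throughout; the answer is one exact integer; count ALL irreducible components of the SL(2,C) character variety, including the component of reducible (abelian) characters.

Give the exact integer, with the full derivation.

29

In the torus knot group T(8,9), u^8 = v^9 is central, so an irreducible representation sends it to +I or -I (Schur).
On an irreducible component, tr(u) is locked at 2*cos(pi*alpha/8) for some alpha in 1..7, and tr(v) at 2*cos(pi*beta/9) for some beta in 1..8.
Consistency of u^8 = (-1)^alpha I with v^9 = (-1)^beta I forces alpha = beta (mod 2).
Enumerate parity-matched pairs: 4*4 odd-odd plus 3*4 even-even gives 28.
Total: 28 irreducible-character components + 1 reducible (abelian) component = 29.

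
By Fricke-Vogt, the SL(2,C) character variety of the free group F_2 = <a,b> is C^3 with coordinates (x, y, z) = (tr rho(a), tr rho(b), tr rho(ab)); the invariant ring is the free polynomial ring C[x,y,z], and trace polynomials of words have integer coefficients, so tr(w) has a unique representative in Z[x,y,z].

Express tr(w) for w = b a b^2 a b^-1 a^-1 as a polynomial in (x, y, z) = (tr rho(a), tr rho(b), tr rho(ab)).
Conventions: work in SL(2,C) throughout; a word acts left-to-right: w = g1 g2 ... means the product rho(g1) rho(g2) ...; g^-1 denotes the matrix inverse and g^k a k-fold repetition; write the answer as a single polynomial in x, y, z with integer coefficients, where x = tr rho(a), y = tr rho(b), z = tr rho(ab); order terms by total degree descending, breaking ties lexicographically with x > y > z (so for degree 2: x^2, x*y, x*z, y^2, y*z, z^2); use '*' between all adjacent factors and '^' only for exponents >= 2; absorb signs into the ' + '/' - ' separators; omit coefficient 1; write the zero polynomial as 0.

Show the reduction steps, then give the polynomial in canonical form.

-x*y^2*z^2 + 2*x^2*y*z + y^3*z + y*z^3 - x^3 - x*y^2 - x*z^2 - 3*y*z + 3*x

trace(a^2 b) = trace(a)*trace(b a) - trace(b)   [square of a] = x*z - y
so trace(a^2) = trace(a)*trace(a) - trace(1)   [square of a] = x^2 - 2
reduce: trace(a b^2 a) = trace(b)*trace(a^2 b) - trace(a^2)   [square of b] = x*y*z - x^2 - y^2 + 2
reduce: trace(a b a b) = trace(b a)*trace(b a) - trace(1)   [split at a repeated b] = z^2 - 2
trace(b a b^2 a) = trace(b)*trace(a b a b) - trace(a b a)   [square of b] = y*z^2 - x*z - y
reduce: trace(a b^2) = trace(b)*trace(a b) - trace(a)   [square of b] = y*z - x
reduce: trace(b a b^2) = trace(b)*trace(a b^2) - trace(a b)   [square of b] = y^2*z - x*y - z
so trace(a b a b^2 a) = trace(a)*trace(b a b^2 a) - trace(b a b^2)   [square of a] = x*y*z^2 - x^2*z - y^2*z + z
so trace(a b a b a b) = trace(b a b a)*trace(b a) - trace(a b)   [split at a repeated b] = z^3 - 3*z
trace(a b a b a) = trace(a)*trace(b a b a) - trace(b a b)   [square of a] = x*z^2 - y*z - x
so trace(a b a b^2 a b) = trace(b)*trace(a b a b a b) - trace(a b a b a)   [square of b] = y*z^3 - x*z^2 - 2*y*z + x
reduce: trace(b a b^2 a b^-1 a) = trace(a b a b^2 a)*trace(b) - trace(a b a b^2 a b)   [inverse elimination on b] = x*y^2*z^2 - x^2*y*z - y^3*z - y*z^3 + x*z^2 + 3*y*z - x
trace(b a b^2 a b^-1 a^-1) = trace(b a b^2 a b^-1)*trace(a) - trace(b a b^2 a b^-1 a)   [inverse elimination on a] = -x*y^2*z^2 + 2*x^2*y*z + y^3*z + y*z^3 - x^3 - x*y^2 - x*z^2 - 3*y*z + 3*x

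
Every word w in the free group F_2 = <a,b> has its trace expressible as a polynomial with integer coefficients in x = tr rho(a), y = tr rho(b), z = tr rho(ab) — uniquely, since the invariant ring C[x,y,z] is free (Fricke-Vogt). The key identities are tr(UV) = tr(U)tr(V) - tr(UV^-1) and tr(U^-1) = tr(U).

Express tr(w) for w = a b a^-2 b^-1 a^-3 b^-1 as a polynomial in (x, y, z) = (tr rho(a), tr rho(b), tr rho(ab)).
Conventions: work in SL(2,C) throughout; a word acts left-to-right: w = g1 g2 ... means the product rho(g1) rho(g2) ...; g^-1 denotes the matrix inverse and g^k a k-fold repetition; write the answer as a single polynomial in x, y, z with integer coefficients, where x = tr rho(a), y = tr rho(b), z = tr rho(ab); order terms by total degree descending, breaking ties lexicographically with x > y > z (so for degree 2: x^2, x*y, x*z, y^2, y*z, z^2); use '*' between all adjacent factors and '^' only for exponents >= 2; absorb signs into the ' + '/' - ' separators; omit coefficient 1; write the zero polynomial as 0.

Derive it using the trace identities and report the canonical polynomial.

-x^4*y*z^2 + x^5*z + 2*x^3*y^2*z + x^3*z^3 - x^4*y - x^2*y^3 - 4*x^3*z - x*y^2*z - x*z^3 + 3*x^2*y + 2*x*z + y

trace(a^-1 b) = trace(b) * trace(a) - trace(b a) = x*y - z
trace(b a^-2) = trace(a^-1 b) * trace(a) - trace(a^-1 b a) = x^2*y - x*z - y
trace(b a b) = trace(b) * trace(a b) - trace(a) = y*z - x
trace(b a b a) = trace(a b) * trace(a b) - trace(1)   [split at repeated a] = z^2 - 2
trace(b a b a^-1) = trace(b a b) * trace(a) - trace(b a b a) = x*y*z - x^2 - z^2 + 2
trace(b a b a^-2) = trace(b a b a^-1) * trace(a) - trace(b a b) = x^2*y*z - x^3 - x*z^2 - y*z + 3*x
trace(a b a^-3 b) = trace(b a b a^-2) * trace(a) - trace(b a b a^-1) = x^3*y*z - x^4 - x^2*z^2 - 2*x*y*z + 4*x^2 + z^2 - 2
trace(a^-1 b^-1 a b a^-2) = trace(a b a^-3) * trace(b) - trace(a b a^-3 b) = -x^3*y*z + x^4 + x^2*y^2 + x^2*z^2 + x*y*z - 4*x^2 - y^2 - z^2 + 2
trace(a^-1 b^-1 a b a^-1) = trace(a b a^-2) * trace(b) - trace(a b a^-2 b) = -x^2*y*z + x^3 + x*y^2 + x*z^2 - 3*x
trace(a^-4 b^-1 a b) = trace(a^-1 b^-1 a b a^-2) * trace(a) - trace(a^-1 b^-1 a b a^-1) = -x^4*y*z + x^5 + x^3*y^2 + x^3*z^2 + 2*x^2*y*z - 5*x^3 - 2*x*y^2 - 2*x*z^2 + 5*x
trace(a^-3 b^-1 a b a^-2) = trace(a^-4 b^-1 a b) * trace(a) - trace(a^-4 b^-1 a b a) = -x^5*y*z + x^6 + x^4*y^2 + x^4*z^2 + 3*x^3*y*z - 6*x^4 - 3*x^2*y^2 - 3*x^2*z^2 - x*y*z + 9*x^2 + y^2 + z^2 - 2
trace(b^2) = trace(b) * trace(b) - trace(1) = y^2 - 2
trace(b^2 a^-1) = trace(b^2) * trace(a) - trace(b^2 a) = x*y^2 - y*z - x
trace(b a^-2 b) = trace(b^2 a^-1) * trace(a) - trace(b^2) = x^2*y^2 - x*y*z - x^2 - y^2 + 2
trace(b a^-2 b a^-1) = trace(b a^-2 b) * trace(a) - trace(b a^-2 b a) = x^3*y^2 - 2*x^2*y*z - x*y^2 + x*z^2 + y*z - x
trace(b a^-2 b a^-2) = trace(b a^-2 b a^-1) * trace(a) - trace(b a^-2 b) = x^4*y^2 - 2*x^3*y*z - 2*x^2*y^2 + x^2*z^2 + 2*x*y*z + y^2 - 2
trace(b^2 a b) = trace(b) * trace(a b^2) - trace(a b) = y^2*z - x*y - z
trace(a b a) = trace(a) * trace(b a) - trace(b) = x*z - y
trace(b^2 a b a) = trace(b) * trace(a b a b) - trace(a b a) = y*z^2 - x*z - y
trace(b a b a^-1 b) = trace(b^2 a b) * trace(a) - trace(b^2 a b a) = x*y^2*z - x^2*y - y*z^2 + y
trace(b a b a b a) = trace(a b) * trace(a b a b) - trace(a^-1 b^-1)   [split at repeated a] = z^3 - 3*z
trace(b a b a^-1 b a) = trace(b a b a b) * trace(a) - trace(b a b a b a) = x*y*z^2 - x^2*z - z^3 - x*y + 3*z
trace(b a b a^-1 b a^-1) = trace(b a b a^-1 b) * trace(a) - trace(b a b a^-1 b a) = x^2*y^2*z - x^3*y - 2*x*y*z^2 + x^2*z + z^3 + 2*x*y - 3*z
trace(b a^-2 b a b a^-1) = trace(b a b a^-1 b a^-1) * trace(a) - trace(b a b a^-1 b) = x^3*y^2*z - x^4*y - 2*x^2*y*z^2 + x^3*z - x*y^2*z + x*z^3 + 3*x^2*y + y*z^2 - 3*x*z - y
trace(b a b^2 a^-1) = trace(b a b^2) * trace(a) - trace(b a b^2 a) = x*y^2*z - x^2*y - y*z^2 + y
trace(b a^-2 b a b) = trace(b a b^2 a^-1) * trace(a) - trace(b a b^2) = x^2*y^2*z - x^3*y - x*y*z^2 - y^2*z + 2*x*y + z
trace(a^-2 b a b a^-2 b) = trace(b a^-2 b a b a^-1) * trace(a) - trace(b a^-2 b a b) = x^4*y^2*z - x^5*y - 2*x^3*y*z^2 + x^4*z - 2*x^2*y^2*z + x^2*z^3 + 4*x^3*y + 2*x*y*z^2 - 3*x^2*z + y^2*z - 3*x*y - z
trace(a^-1 b a b a^-2 b) = trace(a^-1 b a^-1 b a b) * trace(a) - trace(a^-1 b a^-1 b a b a) = x^3*y^2*z - x^4*y - 2*x^2*y*z^2 + x^3*z - x*y^2*z + x*z^3 + 3*x^2*y + y*z^2 - 3*x*z - y
trace(a b a^-2 b a^-3 b) = trace(a^-2 b a b a^-2 b) * trace(a) - trace(a^-2 b a b a^-2 b a) = x^5*y^2*z - x^6*y - 2*x^4*y*z^2 + x^5*z - 3*x^3*y^2*z + x^3*z^3 + 5*x^4*y + 4*x^2*y*z^2 - 4*x^3*z + 2*x*y^2*z - x*z^3 - 6*x^2*y - y*z^2 + 2*x*z + y
trace(a^-3 b^-1 a b a^-2 b) = trace(a b a^-2 b a^-3) * trace(b) - trace(a b a^-2 b a^-3 b) = -x^5*y^2*z + x^6*y + x^4*y^3 + 2*x^4*y*z^2 - x^5*z + x^3*y^2*z - x^3*z^3 - 5*x^4*y - 2*x^2*y^3 - 3*x^2*y*z^2 + 4*x^3*z + x*z^3 + 6*x^2*y + y^3 + y*z^2 - 2*x*z - 3*y
trace(a b a^-2 b^-1 a^-3 b^-1) = trace(a^-3 b^-1 a b a^-2) * trace(b) - trace(a^-3 b^-1 a b a^-2 b) = -x^4*y*z^2 + x^5*z + 2*x^3*y^2*z + x^3*z^3 - x^4*y - x^2*y^3 - 4*x^3*z - x*y^2*z - x*z^3 + 3*x^2*y + 2*x*z + y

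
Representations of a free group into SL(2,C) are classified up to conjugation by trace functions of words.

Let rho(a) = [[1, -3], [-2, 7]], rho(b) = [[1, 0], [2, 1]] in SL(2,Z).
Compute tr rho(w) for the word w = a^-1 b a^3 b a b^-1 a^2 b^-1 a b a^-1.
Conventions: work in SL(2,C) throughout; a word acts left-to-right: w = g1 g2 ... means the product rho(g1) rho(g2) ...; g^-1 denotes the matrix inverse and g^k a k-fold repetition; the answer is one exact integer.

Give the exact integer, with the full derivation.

rho(a^-1) = [[7, 3], [2, 1]]
... * rho(b) = [[1, 0], [2, 1]]  ->  [[13, 3], [4, 1]]
... * rho(a) = [[1, -3], [-2, 7]]  ->  [[7, -18], [2, -5]]
... * rho(a) = [[1, -3], [-2, 7]]  ->  [[43, -147], [12, -41]]
... * rho(a) = [[1, -3], [-2, 7]]  ->  [[337, -1158], [94, -323]]
... * rho(b) = [[1, 0], [2, 1]]  ->  [[-1979, -1158], [-552, -323]]
... * rho(a) = [[1, -3], [-2, 7]]  ->  [[337, -2169], [94, -605]]
... * rho(b^-1) = [[1, 0], [-2, 1]]  ->  [[4675, -2169], [1304, -605]]
... * rho(a) = [[1, -3], [-2, 7]]  ->  [[9013, -29208], [2514, -8147]]
... * rho(a) = [[1, -3], [-2, 7]]  ->  [[67429, -231495], [18808, -64571]]
... * rho(b^-1) = [[1, 0], [-2, 1]]  ->  [[530419, -231495], [147950, -64571]]
... * rho(a) = [[1, -3], [-2, 7]]  ->  [[993409, -3211722], [277092, -895847]]
... * rho(b) = [[1, 0], [2, 1]]  ->  [[-5430035, -3211722], [-1514602, -895847]]
... * rho(a^-1) = [[7, 3], [2, 1]]  ->  [[-44433689, -19501827], [-12393908, -5439653]]
tr = -44433689 + -5439653 = -49873342

-49873342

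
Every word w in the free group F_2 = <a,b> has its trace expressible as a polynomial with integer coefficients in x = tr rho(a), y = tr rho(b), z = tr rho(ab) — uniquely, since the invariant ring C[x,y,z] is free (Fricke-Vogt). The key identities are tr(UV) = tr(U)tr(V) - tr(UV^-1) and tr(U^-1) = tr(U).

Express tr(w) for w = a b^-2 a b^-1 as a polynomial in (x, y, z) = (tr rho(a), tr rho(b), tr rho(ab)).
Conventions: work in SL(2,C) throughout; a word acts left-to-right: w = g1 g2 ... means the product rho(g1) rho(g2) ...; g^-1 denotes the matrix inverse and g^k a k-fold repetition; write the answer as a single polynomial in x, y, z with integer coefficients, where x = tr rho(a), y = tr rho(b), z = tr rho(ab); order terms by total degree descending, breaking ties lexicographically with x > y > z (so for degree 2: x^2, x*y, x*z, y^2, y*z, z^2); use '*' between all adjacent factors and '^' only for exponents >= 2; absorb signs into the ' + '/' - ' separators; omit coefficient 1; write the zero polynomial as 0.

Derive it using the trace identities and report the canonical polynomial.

tr(a^2) = tr(a) tr(a) - tr(1) = x^2 - 2
tr(a^2 b) = tr(a) tr(b a) - tr(b) = x*z - y
tr(b^-1 a^2) = tr(a^2) tr(b) - tr(a^2 b) = x^2*y - x*z - y
tr(a b^-2 a) = tr(b^-1 a^2) tr(b) - tr(b^-1 a^2 b) = x^2*y^2 - x*y*z - x^2 - y^2 + 2
tr(a b a b) = tr(b a) tr(b a) - tr(1)   [split at repeated b] = z^2 - 2
tr(a b a b^-1) = tr(a b a) tr(b) - tr(a b a b) = x*y*z - y^2 - z^2 + 2
tr(a b^-2 a b) = tr(a b a b^-1) tr(b) - tr(a b a) = x*y^2*z - y^3 - y*z^2 - x*z + 3*y
tr(a b^-2 a b^-1) = tr(a b^-2 a) tr(b) - tr(a b^-2 a b) = x^2*y^3 - 2*x*y^2*z - x^2*y + y*z^2 + x*z - y

x^2*y^3 - 2*x*y^2*z - x^2*y + y*z^2 + x*z - y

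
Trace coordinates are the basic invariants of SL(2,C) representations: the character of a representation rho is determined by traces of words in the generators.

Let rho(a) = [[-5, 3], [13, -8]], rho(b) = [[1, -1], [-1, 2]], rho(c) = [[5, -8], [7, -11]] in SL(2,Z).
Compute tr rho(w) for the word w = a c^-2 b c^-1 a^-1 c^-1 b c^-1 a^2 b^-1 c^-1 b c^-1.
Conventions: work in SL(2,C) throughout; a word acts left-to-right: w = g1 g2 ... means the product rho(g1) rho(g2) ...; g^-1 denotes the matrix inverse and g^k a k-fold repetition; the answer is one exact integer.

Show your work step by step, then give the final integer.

602584576

rho(a) = [[-5, 3], [13, -8]]
... * rho(c^-1) = [[-11, 8], [-7, 5]]  ->  [[34, -25], [-87, 64]]
... * rho(c^-1) = [[-11, 8], [-7, 5]]  ->  [[-199, 147], [509, -376]]
... * rho(b) = [[1, -1], [-1, 2]]  ->  [[-346, 493], [885, -1261]]
... * rho(c^-1) = [[-11, 8], [-7, 5]]  ->  [[355, -303], [-908, 775]]
... * rho(a^-1) = [[-8, -3], [-13, -5]]  ->  [[1099, 450], [-2811, -1151]]
... * rho(c^-1) = [[-11, 8], [-7, 5]]  ->  [[-15239, 11042], [38978, -28243]]
... * rho(b) = [[1, -1], [-1, 2]]  ->  [[-26281, 37323], [67221, -95464]]
... * rho(c^-1) = [[-11, 8], [-7, 5]]  ->  [[27830, -23633], [-71183, 60448]]
... * rho(a) = [[-5, 3], [13, -8]]  ->  [[-446379, 272554], [1141739, -697133]]
... * rho(a) = [[-5, 3], [13, -8]]  ->  [[5775097, -3519569], [-14771424, 9002281]]
... * rho(b^-1) = [[2, 1], [1, 1]]  ->  [[8030625, 2255528], [-20540567, -5769143]]
... * rho(c^-1) = [[-11, 8], [-7, 5]]  ->  [[-104125571, 75522640], [266330238, -193170251]]
... * rho(b) = [[1, -1], [-1, 2]]  ->  [[-179648211, 255170851], [459500489, -652670740]]
... * rho(c^-1) = [[-11, 8], [-7, 5]]  ->  [[189934364, -161331433], [-485810199, 412650212]]
tr = 189934364 + 412650212 = 602584576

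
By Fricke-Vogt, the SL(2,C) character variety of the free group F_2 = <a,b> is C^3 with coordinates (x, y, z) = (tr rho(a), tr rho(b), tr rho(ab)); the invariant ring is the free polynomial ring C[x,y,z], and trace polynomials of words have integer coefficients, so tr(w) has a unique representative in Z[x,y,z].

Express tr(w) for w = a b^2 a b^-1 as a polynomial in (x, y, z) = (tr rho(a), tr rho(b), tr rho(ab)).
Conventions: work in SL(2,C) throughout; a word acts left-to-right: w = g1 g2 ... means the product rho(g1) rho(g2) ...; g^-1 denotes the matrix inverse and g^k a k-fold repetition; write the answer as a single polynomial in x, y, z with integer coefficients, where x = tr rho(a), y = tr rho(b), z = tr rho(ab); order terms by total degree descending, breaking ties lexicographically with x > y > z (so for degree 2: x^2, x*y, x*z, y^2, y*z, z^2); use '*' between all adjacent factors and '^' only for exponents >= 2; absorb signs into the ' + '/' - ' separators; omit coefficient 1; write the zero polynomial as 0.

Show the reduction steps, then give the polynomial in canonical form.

x*y^2*z - x^2*y - y^3 - y*z^2 + x*z + 3*y

trace(b^2 a) = trace(b) trace(a b) - trace(a) = y*z - x
trace(b^2) = trace(b) trace(b) - trace(1) = y^2 - 2
trace(a b^2 a) = trace(a) trace(b^2 a) - trace(b^2) = x*y*z - x^2 - y^2 + 2
trace(a b a b) = trace(a b) trace(a b) - trace(1)   [split at repeated a] = z^2 - 2
trace(a b a) = trace(a) trace(b a) - trace(b) = x*z - y
trace(a b^2 a b) = trace(b) trace(a b a b) - trace(a b a) = y*z^2 - x*z - y
trace(a b^2 a b^-1) = trace(a b^2 a) trace(b) - trace(a b^2 a b) = x*y^2*z - x^2*y - y^3 - y*z^2 + x*z + 3*y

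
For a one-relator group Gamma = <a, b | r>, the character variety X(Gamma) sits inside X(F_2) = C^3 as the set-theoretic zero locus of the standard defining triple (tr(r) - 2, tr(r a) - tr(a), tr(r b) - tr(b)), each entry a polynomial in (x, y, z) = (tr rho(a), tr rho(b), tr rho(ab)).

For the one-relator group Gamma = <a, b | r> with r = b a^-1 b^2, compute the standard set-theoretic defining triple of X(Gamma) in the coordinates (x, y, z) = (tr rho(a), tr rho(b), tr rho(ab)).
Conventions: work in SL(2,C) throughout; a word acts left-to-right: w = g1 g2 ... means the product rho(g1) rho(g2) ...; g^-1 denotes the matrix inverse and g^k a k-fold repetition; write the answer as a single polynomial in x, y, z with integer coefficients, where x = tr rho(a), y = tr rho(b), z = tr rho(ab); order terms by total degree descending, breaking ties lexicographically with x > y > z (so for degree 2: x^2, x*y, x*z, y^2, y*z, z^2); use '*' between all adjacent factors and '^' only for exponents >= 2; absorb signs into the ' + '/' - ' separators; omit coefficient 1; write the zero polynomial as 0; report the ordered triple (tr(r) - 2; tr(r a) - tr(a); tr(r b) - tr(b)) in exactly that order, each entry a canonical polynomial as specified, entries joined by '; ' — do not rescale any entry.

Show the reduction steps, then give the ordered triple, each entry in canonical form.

trace(b^2) = trace(b) trace(b) - trace(1) = y^2 - 2
so trace(b^3) = trace(b) trace(b^2) - trace(b) = y^3 - 3*y
reduce: trace(b a b) = trace(b) trace(a b) - trace(a) = y*z - x
so trace(b^3 a) = trace(b) trace(b a b) - trace(b a) = y^2*z - x*y - z
reduce: trace(b a^-1 b^2) = trace(b^3) trace(a) - trace(b^3 a) = x*y^3 - y^2*z - 2*x*y + z
trace(a b a b) = trace(b a) trace(b a) - trace(1)   [split at a repeated b] = z^2 - 2
reduce: trace(a b a) = trace(a) trace(b a) - trace(b)   [square of a] = x*z - y
reduce: trace(b^2 a b a) = trace(b) trace(a b a b) - trace(a b a)   [square of b] = y*z^2 - x*z - y
reduce: trace(b a^-1 b^2 a) = trace(b^2 a b) trace(a) - trace(b^2 a b a)   [inverse elimination on a] = x*y^2*z - x^2*y - y*z^2 + y
reduce: trace(b^4) = trace(b) trace(b^3) - trace(b^2) = y^4 - 4*y^2 + 2
trace(b^4 a) = trace(b) trace(a b^3) - trace(a b^2) = y^3*z - x*y^2 - 2*y*z + x
trace(b a^-1 b^3) = trace(b^4) trace(a) - trace(b^4 a) = x*y^4 - y^3*z - 3*x*y^2 + 2*y*z + x
assemble the triple (trace(r) - 2; trace(r a) - x; trace(r b) - y)

x*y^3 - y^2*z - 2*x*y + z - 2; x*y^2*z - x^2*y - y*z^2 - x + y; x*y^4 - y^3*z - 3*x*y^2 + 2*y*z + x - y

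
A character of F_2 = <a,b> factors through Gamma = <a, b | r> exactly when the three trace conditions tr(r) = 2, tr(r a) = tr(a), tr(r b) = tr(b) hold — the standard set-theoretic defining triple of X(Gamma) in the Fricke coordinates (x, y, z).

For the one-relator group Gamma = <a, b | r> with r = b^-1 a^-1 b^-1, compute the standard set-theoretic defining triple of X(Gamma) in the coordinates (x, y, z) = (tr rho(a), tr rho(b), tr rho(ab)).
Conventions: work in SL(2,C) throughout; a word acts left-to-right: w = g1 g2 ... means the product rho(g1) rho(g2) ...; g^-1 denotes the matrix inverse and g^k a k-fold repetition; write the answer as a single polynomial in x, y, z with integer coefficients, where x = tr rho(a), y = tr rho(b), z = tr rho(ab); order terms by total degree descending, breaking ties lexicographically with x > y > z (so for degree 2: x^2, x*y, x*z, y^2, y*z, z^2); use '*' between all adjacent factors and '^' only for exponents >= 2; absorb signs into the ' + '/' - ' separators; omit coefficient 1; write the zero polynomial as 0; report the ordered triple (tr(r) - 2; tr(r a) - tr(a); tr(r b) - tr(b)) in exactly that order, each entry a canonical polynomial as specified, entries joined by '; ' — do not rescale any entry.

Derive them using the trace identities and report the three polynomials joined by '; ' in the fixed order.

and trace(a^-1) = trace(a) = x
trace(a^-1 b) = trace(b)*trace(a) - trace(b a) = x*y - z
trace(b^-1 a^-1) = trace(a^-1)*trace(b) - trace(a^-1 b) = z
trace(b^-1 a^-1 b^-1) = trace(b^-1 a^-1)*trace(b) - trace(b^-1 a^-1 b) = y*z - x
and trace(b^-1 a b^-1) = trace(a b^-1)*trace(b) - trace(a)  (eliminate b^-1) = x*y^2 - y*z - x
next, trace(a^2) = trace(a)*trace(a) - trace(1)  (reduce the a square) = x^2 - 2
trace(a^2 b) = trace(a)*trace(b a) - trace(b)  (reduce the a square) = x*z - y
trace(a b^-1 a) = trace(a^2)*trace(b) - trace(a^2 b)  (eliminate b^-1) = x^2*y - x*z - y
trace(a b a b) = trace(b a)*trace(b a) - trace(1)  (split on b) = z^2 - 2
trace(a b^-1 a b) = trace(a b a)*trace(b) - trace(a b a b)  (eliminate b^-1) = x*y*z - y^2 - z^2 + 2
and trace(b^-1 a b^-1 a) = trace(a b^-1 a)*trace(b) - trace(a b^-1 a b)  (eliminate b^-1) = x^2*y^2 - 2*x*y*z + z^2 - 2
trace(b^-1 a^-1 b^-1 a) = trace(b^-1 a b^-1)*trace(a) - trace(b^-1 a b^-1 a)  (eliminate a^-1) = x*y*z - x^2 - z^2 + 2
assemble the triple (trace(r) - 2; trace(r a) - x; trace(r b) - y)

y*z - x - 2; x*y*z - x^2 - z^2 - x + 2; -y + z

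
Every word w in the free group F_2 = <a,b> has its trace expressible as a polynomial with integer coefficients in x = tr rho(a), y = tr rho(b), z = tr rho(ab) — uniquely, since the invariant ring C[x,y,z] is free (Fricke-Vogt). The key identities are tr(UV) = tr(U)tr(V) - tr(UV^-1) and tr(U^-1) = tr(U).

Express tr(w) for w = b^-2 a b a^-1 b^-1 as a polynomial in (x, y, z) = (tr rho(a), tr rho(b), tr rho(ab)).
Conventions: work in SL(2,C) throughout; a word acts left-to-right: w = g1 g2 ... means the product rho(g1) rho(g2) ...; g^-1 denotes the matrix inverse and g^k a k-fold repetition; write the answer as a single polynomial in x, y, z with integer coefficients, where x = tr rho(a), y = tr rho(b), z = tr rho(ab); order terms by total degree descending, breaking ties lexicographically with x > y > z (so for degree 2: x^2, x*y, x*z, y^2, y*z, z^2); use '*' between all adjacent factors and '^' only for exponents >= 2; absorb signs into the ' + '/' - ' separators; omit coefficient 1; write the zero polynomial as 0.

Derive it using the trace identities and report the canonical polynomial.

-x*y^3*z + x^2*y^2 + y^4 + y^2*z^2 + x*y*z - x^2 - 4*y^2 - z^2 + 2

tr(b a b) = tr(b) * tr(a b) - tr(a) = y*z - x
reduce: tr(b a b a) = tr(b a) * tr(b a) - tr(1)   [split at repeated b] = z^2 - 2
reduce: tr(a b a^-1 b) = tr(b a b) * tr(a) - tr(b a b a) = x*y*z - x^2 - z^2 + 2
reduce: tr(a b a^-1 b^-1) = tr(a b a^-1) * tr(b) - tr(a b a^-1 b) = -x*y*z + x^2 + y^2 + z^2 - 2
tr(b^-1 a b a^-1 b^-1) = tr(a b a^-1 b^-1) * tr(b) - tr(a b a^-1) = -x*y^2*z + x^2*y + y^3 + y*z^2 - 3*y
tr(b^-2 a b a^-1 b^-1) = tr(b^-1 a b a^-1 b^-1) * tr(b) - tr(b^-1 a b a^-1) = -x*y^3*z + x^2*y^2 + y^4 + y^2*z^2 + x*y*z - x^2 - 4*y^2 - z^2 + 2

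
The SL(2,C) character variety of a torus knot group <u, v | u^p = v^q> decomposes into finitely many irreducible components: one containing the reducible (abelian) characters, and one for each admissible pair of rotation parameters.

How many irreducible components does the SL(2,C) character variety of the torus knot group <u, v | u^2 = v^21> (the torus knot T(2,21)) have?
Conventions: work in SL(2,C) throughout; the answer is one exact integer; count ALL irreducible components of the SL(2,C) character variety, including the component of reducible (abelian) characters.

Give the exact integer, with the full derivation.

For T(2,21): irreducibility forces the central element u^2 = v^21 to one of +I, -I.
On an irreducible component, tr(u) is locked at 2*cos(pi*alpha/2) for some alpha in 1..1, and tr(v) at 2*cos(pi*beta/21) for some beta in 1..20.
u^2 = (-1)^alpha I and v^21 = (-1)^beta I must agree, so alpha and beta have equal parity.
count pairs: odd alpha (1 choices) x odd beta (10), plus even alpha (0) x even beta (10): 1*10 + 0*10 = 10.
Total: 10 irreducible-character components + 1 reducible (abelian) component = 11.

11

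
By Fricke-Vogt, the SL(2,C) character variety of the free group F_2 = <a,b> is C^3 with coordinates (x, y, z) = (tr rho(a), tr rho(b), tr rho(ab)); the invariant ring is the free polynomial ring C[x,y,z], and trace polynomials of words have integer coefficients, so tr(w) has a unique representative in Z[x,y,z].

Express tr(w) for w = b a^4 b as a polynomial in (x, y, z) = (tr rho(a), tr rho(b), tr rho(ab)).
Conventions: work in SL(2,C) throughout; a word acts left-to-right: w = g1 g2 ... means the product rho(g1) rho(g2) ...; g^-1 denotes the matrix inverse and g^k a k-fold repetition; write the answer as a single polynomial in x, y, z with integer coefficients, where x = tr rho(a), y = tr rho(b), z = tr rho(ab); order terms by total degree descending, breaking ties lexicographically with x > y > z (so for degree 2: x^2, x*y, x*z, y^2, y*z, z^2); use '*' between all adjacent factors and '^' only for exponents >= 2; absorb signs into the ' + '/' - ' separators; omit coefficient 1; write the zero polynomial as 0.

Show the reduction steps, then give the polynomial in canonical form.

x^3*y*z - x^4 - x^2*y^2 - 2*x*y*z + 4*x^2 + y^2 - 2

trace(b^2 a) = trace(b) trace(a b) - trace(a)  (reduce the b square) = y*z - x
apply: trace(b^2) = trace(b) trace(b) - trace(1)  (reduce the b square) = y^2 - 2
use: trace(b^2 a^2) = trace(a) trace(b^2 a) - trace(b^2)  (reduce the a square) = x*y*z - x^2 - y^2 + 2
apply: trace(a b^2 a^2) = trace(a) trace(b^2 a^2) - trace(b^2 a)  (reduce the a square) = x^2*y*z - x^3 - x*y^2 - y*z + 3*x
apply: trace(b a^4 b) = trace(a) trace(a b^2 a^2) - trace(a b^2 a)  (reduce the a square) = x^3*y*z - x^4 - x^2*y^2 - 2*x*y*z + 4*x^2 + y^2 - 2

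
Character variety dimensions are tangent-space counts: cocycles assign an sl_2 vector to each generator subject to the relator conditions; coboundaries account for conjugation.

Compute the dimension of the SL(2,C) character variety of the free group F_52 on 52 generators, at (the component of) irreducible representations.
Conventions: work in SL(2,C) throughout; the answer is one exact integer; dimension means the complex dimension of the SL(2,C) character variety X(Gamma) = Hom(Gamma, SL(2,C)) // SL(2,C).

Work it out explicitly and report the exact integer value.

153

Here Gamma is free of rank 52 — no relator constrains a cocycle.
Z^1(Gamma, Ad rho) = (sl_2)^52: a cocycle is a free choice of one sl_2 vector per generator, so dim Z^1 = 3*52 = 156.
Irreducibility makes the coboundary map sl_2 -> Z^1 injective (trivial centralizer), so dim B^1 = 3.
dim H^1 = 156 - 3 = 153, which is dim X.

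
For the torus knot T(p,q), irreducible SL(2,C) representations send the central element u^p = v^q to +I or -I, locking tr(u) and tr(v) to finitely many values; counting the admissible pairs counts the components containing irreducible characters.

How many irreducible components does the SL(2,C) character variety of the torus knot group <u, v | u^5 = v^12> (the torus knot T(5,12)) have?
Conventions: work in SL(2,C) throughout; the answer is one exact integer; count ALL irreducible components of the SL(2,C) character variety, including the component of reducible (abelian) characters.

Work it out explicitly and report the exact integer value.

23

For T(5,12): irreducibility forces the central element u^5 = v^12 to one of +I, -I.
So on each irreducible component the traces are pinned: tr(u) = 2*cos(pi*alpha/5) with 1 <= alpha <= 4, tr(v) = 2*cos(pi*beta/12) with 1 <= beta <= 11.
The two central values (-1)^alpha I and (-1)^beta I must be the same matrix, so alpha and beta share a parity.
Enumerate parity-matched pairs: 2*6 odd-odd plus 2*5 even-even gives 22.
Total: 22 irreducible-character components + 1 reducible (abelian) component = 23.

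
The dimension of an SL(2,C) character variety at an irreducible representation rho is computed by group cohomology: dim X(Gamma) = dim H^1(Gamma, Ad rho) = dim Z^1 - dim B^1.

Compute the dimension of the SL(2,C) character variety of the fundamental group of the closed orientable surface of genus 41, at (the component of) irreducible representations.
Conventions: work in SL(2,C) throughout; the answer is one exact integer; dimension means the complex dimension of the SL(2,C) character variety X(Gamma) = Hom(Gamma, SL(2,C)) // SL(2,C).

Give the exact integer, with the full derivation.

Gamma = pi_1(Sigma_41) = < a_1, b_1, ..., a_41, b_41 | prod [a_i, b_i] > has 2g = 82 generators and 1 relator.
A cocycle assigns one sl_2 vector per generator subject to the relator condition d_2(z) = 0: dim of the unconstrained space is 3*2g = 246.
At an irreducible rho, H^2 = coker(d_2) vanishes (Poincare duality: H^2 is dual to H^0 = invariants = 0), so d_2 is surjective onto sl_2 and dim Z^1 = 246 - 3 = 243.
dim B^1 = 3 (coboundaries, injective at irreducible rho).
dim X = dim H^1 = 243 - 3 = 240.

240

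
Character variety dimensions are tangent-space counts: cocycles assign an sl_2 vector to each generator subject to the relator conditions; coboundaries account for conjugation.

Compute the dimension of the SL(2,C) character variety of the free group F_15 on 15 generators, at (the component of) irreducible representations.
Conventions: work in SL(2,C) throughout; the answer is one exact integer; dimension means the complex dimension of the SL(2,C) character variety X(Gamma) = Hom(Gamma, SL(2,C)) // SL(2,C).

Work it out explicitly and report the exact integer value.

The free group F_15: 15 generators, no relators.
Z^1(Gamma, Ad rho) = (sl_2)^15: a cocycle is a free choice of one sl_2 vector per generator, so dim Z^1 = 3*15 = 45.
At an irreducible rho the centralizer of the image in sl_2 is 0, so the coboundary map sl_2 -> Z^1 is injective: dim B^1 = 3.
dim X = dim H^1 = dim Z^1 - dim B^1 = 45 - 3 = 42.

42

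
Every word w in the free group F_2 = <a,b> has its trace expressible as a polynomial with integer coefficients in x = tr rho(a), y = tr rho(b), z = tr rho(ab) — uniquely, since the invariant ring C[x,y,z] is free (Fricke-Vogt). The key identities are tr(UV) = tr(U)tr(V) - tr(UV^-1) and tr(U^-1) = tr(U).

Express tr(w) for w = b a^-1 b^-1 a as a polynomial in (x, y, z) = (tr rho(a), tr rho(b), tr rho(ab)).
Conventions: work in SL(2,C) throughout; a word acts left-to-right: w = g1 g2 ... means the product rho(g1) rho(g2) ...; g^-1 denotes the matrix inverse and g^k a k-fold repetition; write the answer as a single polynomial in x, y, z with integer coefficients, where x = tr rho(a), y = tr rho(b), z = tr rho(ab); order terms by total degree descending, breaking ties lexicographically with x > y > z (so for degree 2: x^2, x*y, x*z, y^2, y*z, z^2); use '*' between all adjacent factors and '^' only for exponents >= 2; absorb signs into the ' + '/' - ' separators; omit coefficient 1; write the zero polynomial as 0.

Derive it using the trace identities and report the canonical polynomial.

tr(a b a) = tr(a) tr(b a) - tr(b) = x*z - y
tr(a b a b) = tr(b a) tr(b a) - tr(1) = z^2 - 2
tr(b^-1 a b a) = tr(a b a) tr(b) - tr(a b a b) = x*y*z - y^2 - z^2 + 2
tr(b a^-1 b^-1 a) = tr(b^-1 a b) tr(a) - tr(b^-1 a b a) = -x*y*z + x^2 + y^2 + z^2 - 2

-x*y*z + x^2 + y^2 + z^2 - 2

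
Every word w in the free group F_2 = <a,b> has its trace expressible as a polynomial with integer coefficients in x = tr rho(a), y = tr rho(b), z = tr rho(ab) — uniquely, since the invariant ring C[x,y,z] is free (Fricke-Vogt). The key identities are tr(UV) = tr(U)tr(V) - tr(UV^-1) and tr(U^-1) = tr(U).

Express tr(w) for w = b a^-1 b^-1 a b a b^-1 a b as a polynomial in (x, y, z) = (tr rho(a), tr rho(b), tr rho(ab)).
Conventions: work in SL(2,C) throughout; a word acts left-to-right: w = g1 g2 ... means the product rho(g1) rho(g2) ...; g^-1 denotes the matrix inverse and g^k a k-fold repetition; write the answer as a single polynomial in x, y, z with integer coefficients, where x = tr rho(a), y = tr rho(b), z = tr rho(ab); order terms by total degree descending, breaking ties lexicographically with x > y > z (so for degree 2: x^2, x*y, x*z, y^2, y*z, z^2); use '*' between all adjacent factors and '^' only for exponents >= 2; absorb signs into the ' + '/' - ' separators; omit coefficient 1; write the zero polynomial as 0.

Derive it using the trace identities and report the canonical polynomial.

trace(b^2 a) = trace(b) * trace(a b) - trace(a) = y*z - x
trace(b^2) = trace(b) * trace(b) - trace(1) = y^2 - 2
trace(b a^2 b) = trace(a) * trace(b^2 a) - trace(b^2) = x*y*z - x^2 - y^2 + 2
trace(b a^2) = trace(a) * trace(b a) - trace(b) = x*z - y
trace(a b^3 a) = trace(b) * trace(b a^2 b) - trace(b a^2) = x*y^2*z - x^2*y - y^3 - x*z + 3*y
trace(a b a b) = trace(a b) * trace(a b) - trace(1) = z^2 - 2
trace(a b a b^2) = trace(b) * trace(a b a b) - trace(a b a) = y*z^2 - x*z - y
trace(a b^3 a b) = trace(b) * trace(a b a b^2) - trace(a b a b) = y^2*z^2 - x*y*z - y^2 - z^2 + 2
trace(b a b^-1 a b^2) = trace(a b^3 a) * trace(b) - trace(a b^3 a b) = x*y^3*z - x^2*y^2 - y^4 - y^2*z^2 + 4*y^2 + z^2 - 2
trace(b a b^2) = trace(b) * trace(a b^2) - trace(a b) = y^2*z - x*y - z
trace(b^3 a b) = trace(b) * trace(b a b^2) - trace(b a b) = y^3*z - x*y^2 - 2*y*z + x
trace(a b^3 a b a) = trace(a) * trace(b^3 a b a) - trace(b^3 a b) = x*y^2*z^2 - x^2*y*z - y^3*z - x*z^2 + 2*y*z + x
trace(a b a b a b) = trace(b a b a) * trace(b a) - trace(a b) = z^3 - 3*z
trace(a b a b a) = trace(a) * trace(b a b a) - trace(b a b) = x*z^2 - y*z - x
trace(a b a b a b^2) = trace(b) * trace(a b a b a b) - trace(a b a b a) = y*z^3 - x*z^2 - 2*y*z + x
trace(a b^3 a b a b) = trace(b) * trace(a b a b a b^2) - trace(a b a b a b) = y^2*z^3 - x*y*z^2 - 2*y^2*z - z^3 + x*y + 3*z
trace(b a b a b^-1 a b^2) = trace(a b^3 a b a) * trace(b) - trace(a b^3 a b a b) = x*y^3*z^2 - x^2*y^2*z - y^4*z - y^2*z^3 + 4*y^2*z + z^3 - 3*z
trace(a b^2 a b a b a) = trace(a) * trace(b^2 a b a b a) - trace(b^2 a b a b) = x*y*z^3 - x^2*z^2 - y^2*z^2 - x*y*z + x^2 + y^2 + z^2 - 2
trace(a b a b a b a b) = trace(b a b a) * trace(b a b a) - trace(1) = z^4 - 4*z^2 + 2
trace(a b a b a b a) = trace(a) * trace(b a b a b a) - trace(b a b a b) = x*z^3 - y*z^2 - 2*x*z + y
trace(a b^2 a b a b a b) = trace(b) * trace(a b a b a b a b) - trace(a b a b a b a) = y*z^4 - x*z^3 - 3*y*z^2 + 2*x*z + y
trace(b a b a b^-1 a b^2 a) = trace(a b^2 a b a b a) * trace(b) - trace(a b^2 a b a b a b) = x*y^2*z^3 - x^2*y*z^2 - y^3*z^2 - y*z^4 - x*y^2*z + x*z^3 + x^2*y + y^3 + 4*y*z^2 - 2*x*z - 3*y
trace(a b a b^-1 a b^2 a^-1 b) = trace(b a b a b^-1 a b^2) * trace(a) - trace(b a b a b^-1 a b^2 a) = x^2*y^3*z^2 - x^3*y^2*z - x*y^4*z - 2*x*y^2*z^3 + x^2*y*z^2 + y^3*z^2 + y*z^4 + 5*x*y^2*z - x^2*y - y^3 - 4*y*z^2 - x*z + 3*y
trace(b a^-1 b^-1 a b a b^-1 a b) = trace(a b a b^-1 a b^2 a^-1) * trace(b) - trace(a b a b^-1 a b^2 a^-1 b) = -x^2*y^3*z^2 + x^3*y^2*z + 2*x*y^4*z + 2*x*y^2*z^3 - x^2*y^3 - x^2*y*z^2 - y^5 - 2*y^3*z^2 - y*z^4 - 5*x*y^2*z + x^2*y + 5*y^3 + 5*y*z^2 + x*z - 5*y

-x^2*y^3*z^2 + x^3*y^2*z + 2*x*y^4*z + 2*x*y^2*z^3 - x^2*y^3 - x^2*y*z^2 - y^5 - 2*y^3*z^2 - y*z^4 - 5*x*y^2*z + x^2*y + 5*y^3 + 5*y*z^2 + x*z - 5*y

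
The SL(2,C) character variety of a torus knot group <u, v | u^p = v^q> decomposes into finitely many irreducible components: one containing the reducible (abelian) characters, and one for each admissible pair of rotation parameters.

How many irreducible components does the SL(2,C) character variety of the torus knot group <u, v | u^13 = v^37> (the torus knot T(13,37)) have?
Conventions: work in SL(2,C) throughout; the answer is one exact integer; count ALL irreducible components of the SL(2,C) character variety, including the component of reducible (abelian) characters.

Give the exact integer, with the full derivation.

Gamma = < u, v | u^13 = v^37 > (torus knot T(13,37)); the central element u^13 = v^37 acts as +I or -I in any irreducible SL(2,C) representation.
On an irreducible component, tr(u) is locked at 2*cos(pi*alpha/13) for some alpha in 1..12, and tr(v) at 2*cos(pi*beta/37) for some beta in 1..36.
u^13 = (-1)^alpha I and v^37 = (-1)^beta I must agree, so alpha and beta have equal parity.
Enumerate parity-matched pairs: 6*18 odd-odd plus 6*18 even-even gives 216.
That is 216 components of irreducible characters, and with the reducible (abelian) component the total is 217.

217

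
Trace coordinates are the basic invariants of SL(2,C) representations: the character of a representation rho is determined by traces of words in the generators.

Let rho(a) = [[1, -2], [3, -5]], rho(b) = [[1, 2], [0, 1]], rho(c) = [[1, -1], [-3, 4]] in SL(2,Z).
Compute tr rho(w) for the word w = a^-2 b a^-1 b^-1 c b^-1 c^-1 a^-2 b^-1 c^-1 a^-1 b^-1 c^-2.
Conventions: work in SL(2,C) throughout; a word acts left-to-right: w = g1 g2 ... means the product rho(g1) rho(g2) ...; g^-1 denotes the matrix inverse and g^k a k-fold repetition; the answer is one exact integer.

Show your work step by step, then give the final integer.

rho(a^-1) = [[-5, 2], [-3, 1]]
... * rho(a^-1) = [[-5, 2], [-3, 1]]  ->  [[19, -8], [12, -5]]
... * rho(b) = [[1, 2], [0, 1]]  ->  [[19, 30], [12, 19]]
... * rho(a^-1) = [[-5, 2], [-3, 1]]  ->  [[-185, 68], [-117, 43]]
... * rho(b^-1) = [[1, -2], [0, 1]]  ->  [[-185, 438], [-117, 277]]
... * rho(c) = [[1, -1], [-3, 4]]  ->  [[-1499, 1937], [-948, 1225]]
... * rho(b^-1) = [[1, -2], [0, 1]]  ->  [[-1499, 4935], [-948, 3121]]
... * rho(c^-1) = [[4, 1], [3, 1]]  ->  [[8809, 3436], [5571, 2173]]
... * rho(a^-1) = [[-5, 2], [-3, 1]]  ->  [[-54353, 21054], [-34374, 13315]]
... * rho(a^-1) = [[-5, 2], [-3, 1]]  ->  [[208603, -87652], [131925, -55433]]
... * rho(b^-1) = [[1, -2], [0, 1]]  ->  [[208603, -504858], [131925, -319283]]
... * rho(c^-1) = [[4, 1], [3, 1]]  ->  [[-680162, -296255], [-430149, -187358]]
... * rho(a^-1) = [[-5, 2], [-3, 1]]  ->  [[4289575, -1656579], [2712819, -1047656]]
... * rho(b^-1) = [[1, -2], [0, 1]]  ->  [[4289575, -10235729], [2712819, -6473294]]
... * rho(c^-1) = [[4, 1], [3, 1]]  ->  [[-13548887, -5946154], [-8568606, -3760475]]
... * rho(c^-1) = [[4, 1], [3, 1]]  ->  [[-72034010, -19495041], [-45555849, -12329081]]
tr = -72034010 + -12329081 = -84363091

-84363091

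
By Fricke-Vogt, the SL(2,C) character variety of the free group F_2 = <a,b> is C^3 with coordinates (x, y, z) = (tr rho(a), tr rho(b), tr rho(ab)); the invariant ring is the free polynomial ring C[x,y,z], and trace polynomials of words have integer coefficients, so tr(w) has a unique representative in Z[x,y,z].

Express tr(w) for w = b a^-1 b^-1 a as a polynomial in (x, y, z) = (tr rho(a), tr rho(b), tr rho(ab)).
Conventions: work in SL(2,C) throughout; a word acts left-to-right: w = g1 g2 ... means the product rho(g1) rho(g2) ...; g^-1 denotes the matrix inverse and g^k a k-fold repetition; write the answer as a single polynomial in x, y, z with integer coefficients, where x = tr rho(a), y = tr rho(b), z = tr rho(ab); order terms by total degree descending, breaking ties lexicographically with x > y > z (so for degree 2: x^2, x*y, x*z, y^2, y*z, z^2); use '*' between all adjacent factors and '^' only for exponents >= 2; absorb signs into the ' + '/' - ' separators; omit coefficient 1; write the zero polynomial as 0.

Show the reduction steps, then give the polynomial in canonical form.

-x*y*z + x^2 + y^2 + z^2 - 2

tr(b a b) = tr(b) tr(a b) - tr(a)   [square of b] = y*z - x
and tr(b a b a) = tr(a b) tr(a b) - tr(1)   [split at a repeated a] = z^2 - 2
and tr(a b a^-1 b) = tr(b a b) tr(a) - tr(b a b a)   [inverse elimination on a] = x*y*z - x^2 - z^2 + 2
and tr(b a^-1 b^-1 a) = tr(a b a^-1) tr(b) - tr(a b a^-1 b)   [inverse elimination on b] = -x*y*z + x^2 + y^2 + z^2 - 2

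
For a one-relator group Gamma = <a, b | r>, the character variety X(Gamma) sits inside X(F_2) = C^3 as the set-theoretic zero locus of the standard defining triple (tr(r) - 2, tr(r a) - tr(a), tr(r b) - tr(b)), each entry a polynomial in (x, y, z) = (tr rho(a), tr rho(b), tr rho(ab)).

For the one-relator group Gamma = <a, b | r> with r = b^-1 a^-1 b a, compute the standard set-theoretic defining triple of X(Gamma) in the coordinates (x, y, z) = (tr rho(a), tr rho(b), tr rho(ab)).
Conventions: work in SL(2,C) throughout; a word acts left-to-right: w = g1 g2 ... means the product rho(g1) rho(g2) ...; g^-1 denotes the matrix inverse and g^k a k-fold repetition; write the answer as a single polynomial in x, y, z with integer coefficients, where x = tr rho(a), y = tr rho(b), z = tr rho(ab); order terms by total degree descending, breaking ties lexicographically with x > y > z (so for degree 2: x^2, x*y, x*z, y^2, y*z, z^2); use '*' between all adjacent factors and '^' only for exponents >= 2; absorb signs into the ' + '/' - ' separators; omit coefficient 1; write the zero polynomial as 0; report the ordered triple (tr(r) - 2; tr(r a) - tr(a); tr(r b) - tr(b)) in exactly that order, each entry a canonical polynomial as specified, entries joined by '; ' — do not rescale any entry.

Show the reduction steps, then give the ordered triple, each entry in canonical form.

-x*y*z + x^2 + y^2 + z^2 - 4; -x^2*y*z + x^3 + x*y^2 + x*z^2 - 4*x; 0

use: trace(b a b) = trace(b) trace(a b) - trace(a)  (reduce the b square) = y*z - x
use: trace(b a b a) = trace(b a) trace(b a) - trace(1)  (split on b) = z^2 - 2
apply: trace(a^-1 b a b) = trace(b a b) trace(a) - trace(b a b a)  (eliminate a^-1) = x*y*z - x^2 - z^2 + 2
trace(b^-1 a^-1 b a) = trace(a^-1 b a) trace(b) - trace(a^-1 b a b)  (eliminate b^-1) = -x*y*z + x^2 + y^2 + z^2 - 2
apply: trace(a^2 b) = trace(a) trace(b a) - trace(b)  (reduce the a square) = x*z - y
trace(a^2) = trace(a) trace(a) - trace(1)  (reduce the a square) = x^2 - 2
trace(b a^2 b) = trace(b) trace(a^2 b) - trace(a^2)  (reduce the b square) = x*y*z - x^2 - y^2 + 2
apply: trace(b a^2 b a) = trace(a) trace(b a b a) - trace(b a b)  (reduce the a square) = x*z^2 - y*z - x
trace(a^-1 b a^2 b) = trace(b a^2 b) trace(a) - trace(b a^2 b a)  (eliminate a^-1) = x^2*y*z - x^3 - x*y^2 - x*z^2 + y*z + 3*x
trace(b^-1 a^-1 b a^2) = trace(a^-1 b a^2) trace(b) - trace(a^-1 b a^2 b)  (eliminate b^-1) = -x^2*y*z + x^3 + x*y^2 + x*z^2 - 3*x
assemble the triple (trace(r) - 2; trace(r a) - x; trace(r b) - y)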